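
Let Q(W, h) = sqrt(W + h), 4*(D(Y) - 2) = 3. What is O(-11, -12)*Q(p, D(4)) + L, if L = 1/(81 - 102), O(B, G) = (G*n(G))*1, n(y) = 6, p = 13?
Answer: -1/21 - 108*sqrt(7) ≈ -285.79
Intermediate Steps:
D(Y) = 11/4 (D(Y) = 2 + (1/4)*3 = 2 + 3/4 = 11/4)
O(B, G) = 6*G (O(B, G) = (G*6)*1 = (6*G)*1 = 6*G)
L = -1/21 (L = 1/(-21) = -1/21 ≈ -0.047619)
O(-11, -12)*Q(p, D(4)) + L = (6*(-12))*sqrt(13 + 11/4) - 1/21 = -108*sqrt(7) - 1/21 = -1/21 - 108*sqrt(7)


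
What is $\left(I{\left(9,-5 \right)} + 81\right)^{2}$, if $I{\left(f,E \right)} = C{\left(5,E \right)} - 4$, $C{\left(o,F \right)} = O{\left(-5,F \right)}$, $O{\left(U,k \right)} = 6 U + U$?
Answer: $1764$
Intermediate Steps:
$O{\left(U,k \right)} = 7 U$
$C{\left(o,F \right)} = -35$ ($C{\left(o,F \right)} = 7 \left(-5\right) = -35$)
$I{\left(f,E \right)} = -39$ ($I{\left(f,E \right)} = -35 - 4 = -39$)
$\left(I{\left(9,-5 \right)} + 81\right)^{2} = \left(-39 + 81\right)^{2} = 42^{2} = 1764$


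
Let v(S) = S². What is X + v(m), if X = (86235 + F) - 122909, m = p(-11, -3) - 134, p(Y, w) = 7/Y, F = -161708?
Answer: -21810861/121 ≈ -1.8026e+5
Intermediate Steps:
m = -1481/11 (m = 7/(-11) - 134 = 7*(-1/11) - 134 = -7/11 - 134 = -1481/11 ≈ -134.64)
X = -198382 (X = (86235 - 161708) - 122909 = -75473 - 122909 = -198382)
X + v(m) = -198382 + (-1481/11)² = -198382 + 2193361/121 = -21810861/121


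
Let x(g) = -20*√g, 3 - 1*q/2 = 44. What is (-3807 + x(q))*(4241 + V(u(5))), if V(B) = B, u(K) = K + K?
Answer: -16183557 - 85020*I*√82 ≈ -1.6184e+7 - 7.6989e+5*I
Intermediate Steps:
u(K) = 2*K
q = -82 (q = 6 - 2*44 = 6 - 88 = -82)
(-3807 + x(q))*(4241 + V(u(5))) = (-3807 - 20*I*√82)*(4241 + 2*5) = (-3807 - 20*I*√82)*(4241 + 10) = (-3807 - 20*I*√82)*4251 = -16183557 - 85020*I*√82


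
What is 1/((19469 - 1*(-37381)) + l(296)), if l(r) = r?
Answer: 1/57146 ≈ 1.7499e-5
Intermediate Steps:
1/((19469 - 1*(-37381)) + l(296)) = 1/((19469 - 1*(-37381)) + 296) = 1/((19469 + 37381) + 296) = 1/(56850 + 296) = 1/57146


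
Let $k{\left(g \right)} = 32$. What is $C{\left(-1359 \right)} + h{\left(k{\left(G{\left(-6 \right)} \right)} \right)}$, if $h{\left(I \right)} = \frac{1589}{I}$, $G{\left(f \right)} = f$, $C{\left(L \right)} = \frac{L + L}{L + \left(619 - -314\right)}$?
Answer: $\frac{127315}{2272} \approx 56.036$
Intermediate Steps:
$C{\left(L \right)} = \frac{2 L}{933 + L}$ ($C{\left(L \right)} = \frac{2 L}{L + \left(619 + 314\right)} = \frac{2 L}{L + 933} = \frac{2 L}{933 + L}$)
$C{\left(-1359 \right)} + h{\left(k{\left(G{\left(-6 \right)} \right)} \right)} = 2 \left(-1359\right) \frac{1}{933 - 1359} + \frac{1589}{32} = 2 \left(-1359\right) \frac{1}{-426} + 1589 \cdot \frac{1}{32} = 2 \left(-1359\right) \left(- \frac{1}{426}\right) + \frac{1589}{32} = \frac{453}{71} + \frac{1589}{32} = \frac{127315}{2272}$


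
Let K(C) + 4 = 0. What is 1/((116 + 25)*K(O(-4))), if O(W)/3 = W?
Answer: -1/564 ≈ -0.0017731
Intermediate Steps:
O(W) = 3*W
K(C) = -4 (K(C) = -4 + 0 = -4)
1/((116 + 25)*K(O(-4))) = 1/((116 + 25)*(-4)) = 1/(141*(-4)) = 1/(-564) = -1/564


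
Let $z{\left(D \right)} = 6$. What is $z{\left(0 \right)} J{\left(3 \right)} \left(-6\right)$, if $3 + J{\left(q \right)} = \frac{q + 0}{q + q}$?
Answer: $90$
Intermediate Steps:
$J{\left(q \right)} = - \frac{5}{2}$ ($J{\left(q \right)} = -3 + \frac{q + 0}{q + q} = -3 + \frac{q}{2 q} = -3 + q \frac{1}{2 q} = -3 + \frac{1}{2} = - \frac{5}{2}$)
$z{\left(0 \right)} J{\left(3 \right)} \left(-6\right) = 6 \left(- \frac{5}{2}\right) \left(-6\right) = \left(-15\right) \left(-6\right) = 90$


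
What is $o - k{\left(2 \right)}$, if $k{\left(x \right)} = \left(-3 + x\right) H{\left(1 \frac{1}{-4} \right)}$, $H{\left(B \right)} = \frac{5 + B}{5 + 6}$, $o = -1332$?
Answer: $- \frac{58589}{44} \approx -1331.6$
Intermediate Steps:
$H{\left(B \right)} = \frac{5}{11} + \frac{B}{11}$ ($H{\left(B \right)} = \frac{5 + B}{11} = \left(5 + B\right) \frac{1}{11} = \frac{5}{11} + \frac{B}{11}$)
$k{\left(x \right)} = - \frac{57}{44} + \frac{19 x}{44}$ ($k{\left(x \right)} = \left(-3 + x\right) \left(\frac{5}{11} + \frac{1 \frac{1}{-4}}{11}\right) = \left(-3 + x\right) \left(\frac{5}{11} + \frac{1 \left(- \frac{1}{4}\right)}{11}\right) = \left(-3 + x\right) \left(\frac{5}{11} + \frac{1}{11} \left(- \frac{1}{4}\right)\right) = \left(-3 + x\right) \left(\frac{5}{11} - \frac{1}{44}\right) = \left(-3 + x\right) \frac{19}{44} = - \frac{57}{44} + \frac{19 x}{44}$)
$o - k{\left(2 \right)} = -1332 - \left(- \frac{57}{44} + \frac{19}{44} \cdot 2\right) = -1332 - \left(- \frac{57}{44} + \frac{19}{22}\right) = -1332 - - \frac{19}{44} = -1332 + \frac{19}{44} = - \frac{58589}{44}$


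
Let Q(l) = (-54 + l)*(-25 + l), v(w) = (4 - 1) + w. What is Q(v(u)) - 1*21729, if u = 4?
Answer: -20883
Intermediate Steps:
v(w) = 3 + w
Q(v(u)) - 1*21729 = (1350 + (3 + 4)**2 - 79*(3 + 4)) - 1*21729 = (1350 + 7**2 - 79*7) - 21729 = (1350 + 49 - 553) - 21729 = 846 - 21729 = -20883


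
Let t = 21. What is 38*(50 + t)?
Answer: 2698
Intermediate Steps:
38*(50 + t) = 38*(50 + 21) = 38*71 = 2698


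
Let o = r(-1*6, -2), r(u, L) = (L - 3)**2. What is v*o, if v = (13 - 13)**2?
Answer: 0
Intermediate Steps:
v = 0 (v = 0**2 = 0)
r(u, L) = (-3 + L)**2
o = 25 (o = (-3 - 2)**2 = (-5)**2 = 25)
v*o = 0*25 = 0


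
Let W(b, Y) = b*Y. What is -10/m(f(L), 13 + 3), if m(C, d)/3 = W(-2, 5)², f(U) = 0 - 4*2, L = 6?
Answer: -1/30 ≈ -0.033333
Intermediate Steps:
W(b, Y) = Y*b
f(U) = -8 (f(U) = 0 - 8 = -8)
m(C, d) = 300 (m(C, d) = 3*(5*(-2))² = 3*(-10)² = 3*100 = 300)
-10/m(f(L), 13 + 3) = -10/300 = (1/300)*(-10) = -1/30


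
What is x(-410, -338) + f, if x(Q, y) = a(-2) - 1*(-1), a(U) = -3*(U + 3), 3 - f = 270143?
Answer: -270142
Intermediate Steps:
f = -270140 (f = 3 - 1*270143 = 3 - 270143 = -270140)
a(U) = -9 - 3*U (a(U) = -3*(3 + U) = -9 - 3*U)
x(Q, y) = -2 (x(Q, y) = (-9 - 3*(-2)) - 1*(-1) = (-9 + 6) + 1 = -3 + 1 = -2)
x(-410, -338) + f = -2 - 270140 = -270142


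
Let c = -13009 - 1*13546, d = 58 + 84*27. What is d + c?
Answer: -24229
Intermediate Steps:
d = 2326 (d = 58 + 2268 = 2326)
c = -26555 (c = -13009 - 13546 = -26555)
d + c = 2326 - 26555 = -24229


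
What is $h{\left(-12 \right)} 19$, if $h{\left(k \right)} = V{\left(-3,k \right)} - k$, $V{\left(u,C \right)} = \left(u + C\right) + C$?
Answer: $-285$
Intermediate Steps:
$V{\left(u,C \right)} = u + 2 C$ ($V{\left(u,C \right)} = \left(C + u\right) + C = u + 2 C$)
$h{\left(k \right)} = -3 + k$ ($h{\left(k \right)} = \left(-3 + 2 k\right) - k = -3 + k$)
$h{\left(-12 \right)} 19 = \left(-3 - 12\right) 19 = \left(-15\right) 19 = -285$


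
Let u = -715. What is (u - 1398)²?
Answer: 4464769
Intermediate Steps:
(u - 1398)² = (-715 - 1398)² = (-2113)² = 4464769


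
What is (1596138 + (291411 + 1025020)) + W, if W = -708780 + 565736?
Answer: 2769525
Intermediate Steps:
W = -143044
(1596138 + (291411 + 1025020)) + W = (1596138 + (291411 + 1025020)) - 143044 = (1596138 + 1316431) - 143044 = 2912569 - 143044 = 2769525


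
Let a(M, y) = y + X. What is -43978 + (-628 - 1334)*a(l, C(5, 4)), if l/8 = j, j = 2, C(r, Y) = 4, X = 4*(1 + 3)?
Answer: -83218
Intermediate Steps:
X = 16 (X = 4*4 = 16)
l = 16 (l = 8*2 = 16)
a(M, y) = 16 + y (a(M, y) = y + 16 = 16 + y)
-43978 + (-628 - 1334)*a(l, C(5, 4)) = -43978 + (-628 - 1334)*(16 + 4) = -43978 - 1962*20 = -43978 - 39240 = -83218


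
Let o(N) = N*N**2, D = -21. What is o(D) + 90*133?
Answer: 2709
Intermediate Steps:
o(N) = N**3
o(D) + 90*133 = (-21)**3 + 90*133 = -9261 + 11970 = 2709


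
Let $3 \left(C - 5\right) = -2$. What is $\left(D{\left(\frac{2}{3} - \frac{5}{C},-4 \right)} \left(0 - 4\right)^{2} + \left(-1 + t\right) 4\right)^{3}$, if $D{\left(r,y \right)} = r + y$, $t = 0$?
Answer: $- \frac{25829338816}{59319} \approx -4.3543 \cdot 10^{5}$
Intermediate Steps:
$C = \frac{13}{3}$ ($C = 5 + \frac{1}{3} \left(-2\right) = 5 - \frac{2}{3} = \frac{13}{3} \approx 4.3333$)
$\left(D{\left(\frac{2}{3} - \frac{5}{C},-4 \right)} \left(0 - 4\right)^{2} + \left(-1 + t\right) 4\right)^{3} = \left(\left(\left(\frac{2}{3} - \frac{5}{\frac{13}{3}}\right) - 4\right) \left(0 - 4\right)^{2} + \left(-1 + 0\right) 4\right)^{3} = \left(\left(\left(2 \cdot \frac{1}{3} - \frac{15}{13}\right) - 4\right) \left(-4\right)^{2} - 4\right)^{3} = \left(\left(\left(\frac{2}{3} - \frac{15}{13}\right) - 4\right) 16 - 4\right)^{3} = \left(\left(- \frac{19}{39} - 4\right) 16 - 4\right)^{3} = \left(\left(- \frac{175}{39}\right) 16 - 4\right)^{3} = \left(- \frac{2800}{39} - 4\right)^{3} = \left(- \frac{2956}{39}\right)^{3} = - \frac{25829338816}{59319}$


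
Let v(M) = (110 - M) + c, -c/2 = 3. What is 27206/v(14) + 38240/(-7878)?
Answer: 17573939/59085 ≈ 297.44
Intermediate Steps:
c = -6 (c = -2*3 = -6)
v(M) = 104 - M (v(M) = (110 - M) - 6 = 104 - M)
27206/v(14) + 38240/(-7878) = 27206/(104 - 1*14) + 38240/(-7878) = 27206/(104 - 14) + 38240*(-1/7878) = 27206/90 - 19120/3939 = 27206*(1/90) - 19120/3939 = 13603/45 - 19120/3939 = 17573939/59085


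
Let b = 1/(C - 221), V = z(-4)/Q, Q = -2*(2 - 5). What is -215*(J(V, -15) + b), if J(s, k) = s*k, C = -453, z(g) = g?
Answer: -1448885/674 ≈ -2149.7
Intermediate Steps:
Q = 6 (Q = -2*(-3) = 6)
V = -⅔ (V = -4/6 = -4*⅙ = -⅔ ≈ -0.66667)
J(s, k) = k*s
b = -1/674 (b = 1/(-453 - 221) = 1/(-674) = -1/674 ≈ -0.0014837)
-215*(J(V, -15) + b) = -215*(-15*(-⅔) - 1/674) = -215*(10 - 1/674) = -215*6739/674 = -1448885/674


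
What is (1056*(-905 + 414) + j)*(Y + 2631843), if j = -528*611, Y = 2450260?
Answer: -4274577161712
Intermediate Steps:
j = -322608
(1056*(-905 + 414) + j)*(Y + 2631843) = (1056*(-905 + 414) - 322608)*(2450260 + 2631843) = (1056*(-491) - 322608)*5082103 = (-518496 - 322608)*5082103 = -841104*5082103 = -4274577161712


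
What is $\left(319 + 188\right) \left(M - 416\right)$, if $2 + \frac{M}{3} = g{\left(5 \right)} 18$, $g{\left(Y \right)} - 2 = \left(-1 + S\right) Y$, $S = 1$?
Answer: $-159198$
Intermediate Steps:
$g{\left(Y \right)} = 2$ ($g{\left(Y \right)} = 2 + \left(-1 + 1\right) Y = 2 + 0 Y = 2 + 0 = 2$)
$M = 102$ ($M = -6 + 3 \cdot 2 \cdot 18 = -6 + 3 \cdot 36 = -6 + 108 = 102$)
$\left(319 + 188\right) \left(M - 416\right) = \left(319 + 188\right) \left(102 - 416\right) = 507 \left(-314\right) = -159198$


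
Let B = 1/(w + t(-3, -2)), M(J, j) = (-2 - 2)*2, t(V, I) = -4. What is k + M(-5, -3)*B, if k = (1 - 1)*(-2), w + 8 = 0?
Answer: ⅔ ≈ 0.66667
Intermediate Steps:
w = -8 (w = -8 + 0 = -8)
M(J, j) = -8 (M(J, j) = -4*2 = -8)
B = -1/12 (B = 1/(-8 - 4) = 1/(-12) = -1/12 ≈ -0.083333)
k = 0 (k = 0*(-2) = 0)
k + M(-5, -3)*B = 0 - 8*(-1/12) = 0 + ⅔ = ⅔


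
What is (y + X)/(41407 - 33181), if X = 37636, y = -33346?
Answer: 715/1371 ≈ 0.52152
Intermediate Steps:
(y + X)/(41407 - 33181) = (-33346 + 37636)/(41407 - 33181) = 4290/8226 = 4290*(1/8226) = 715/1371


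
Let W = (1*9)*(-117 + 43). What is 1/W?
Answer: -1/666 ≈ -0.0015015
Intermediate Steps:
W = -666 (W = 9*(-74) = -666)
1/W = 1/(-666) = -1/666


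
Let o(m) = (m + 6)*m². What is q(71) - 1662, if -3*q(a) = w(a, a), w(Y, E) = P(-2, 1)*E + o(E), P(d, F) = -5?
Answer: -392788/3 ≈ -1.3093e+5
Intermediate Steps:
o(m) = m²*(6 + m) (o(m) = (6 + m)*m² = m²*(6 + m))
w(Y, E) = -5*E + E²*(6 + E)
q(a) = -a*(-5 + a*(6 + a))/3
q(71) - 1662 = (⅓)*71*(5 - 1*71*(6 + 71)) - 1662 = (⅓)*71*(5 - 1*71*77) - 1662 = (⅓)*71*(5 - 5467) - 1662 = (⅓)*71*(-5462) - 1662 = -387802/3 - 1662 = -392788/3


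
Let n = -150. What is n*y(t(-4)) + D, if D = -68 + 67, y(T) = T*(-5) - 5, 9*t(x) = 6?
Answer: 1249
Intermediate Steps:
t(x) = ⅔ (t(x) = (⅑)*6 = ⅔)
y(T) = -5 - 5*T (y(T) = -5*T - 5 = -5 - 5*T)
D = -1
n*y(t(-4)) + D = -150*(-5 - 5*⅔) - 1 = -150*(-5 - 10/3) - 1 = -150*(-25/3) - 1 = 1250 - 1 = 1249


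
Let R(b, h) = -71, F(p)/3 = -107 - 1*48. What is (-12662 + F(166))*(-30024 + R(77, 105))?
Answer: 395057065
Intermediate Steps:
F(p) = -465 (F(p) = 3*(-107 - 1*48) = 3*(-107 - 48) = 3*(-155) = -465)
(-12662 + F(166))*(-30024 + R(77, 105)) = (-12662 - 465)*(-30024 - 71) = -13127*(-30095) = 395057065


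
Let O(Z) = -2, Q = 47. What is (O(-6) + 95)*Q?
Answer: 4371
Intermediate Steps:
(O(-6) + 95)*Q = (-2 + 95)*47 = 93*47 = 4371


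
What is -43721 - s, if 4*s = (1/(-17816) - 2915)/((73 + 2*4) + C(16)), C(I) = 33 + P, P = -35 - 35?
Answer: -137040333495/3135616 ≈ -43704.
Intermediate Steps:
P = -70
C(I) = -37 (C(I) = 33 - 70 = -37)
s = -51933641/3135616 (s = ((1/(-17816) - 2915)/((73 + 2*4) - 37))/4 = ((-1/17816 - 2915)/((73 + 8) - 37))/4 = (-51933641/(17816*(81 - 37)))/4 = (-51933641/17816/44)/4 = (-51933641/17816*1/44)/4 = (¼)*(-51933641/783904) = -51933641/3135616 ≈ -16.563)
-43721 - s = -43721 - 1*(-51933641/3135616) = -43721 + 51933641/3135616 = -137040333495/3135616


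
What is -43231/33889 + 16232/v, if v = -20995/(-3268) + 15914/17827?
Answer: 1685728724837579/760335061227 ≈ 2217.1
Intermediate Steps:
v = 22436043/3066244 (v = -20995*(-1/3268) + 15914*(1/17827) = 1105/172 + 15914/17827 = 22436043/3066244 ≈ 7.3171)
-43231/33889 + 16232/v = -43231/33889 + 16232/(22436043/3066244) = -43231*1/33889 + 16232*(3066244/22436043) = -43231/33889 + 49771272608/22436043 = 1685728724837579/760335061227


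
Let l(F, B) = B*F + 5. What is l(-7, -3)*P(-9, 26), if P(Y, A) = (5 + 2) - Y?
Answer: 416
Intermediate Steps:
l(F, B) = 5 + B*F
P(Y, A) = 7 - Y
l(-7, -3)*P(-9, 26) = (5 - 3*(-7))*(7 - 1*(-9)) = (5 + 21)*(7 + 9) = 26*16 = 416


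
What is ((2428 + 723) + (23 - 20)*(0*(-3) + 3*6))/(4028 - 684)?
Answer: 3205/3344 ≈ 0.95843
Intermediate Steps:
((2428 + 723) + (23 - 20)*(0*(-3) + 3*6))/(4028 - 684) = (3151 + 3*(0 + 18))/3344 = (3151 + 3*18)*(1/3344) = (3151 + 54)*(1/3344) = 3205*(1/3344) = 3205/3344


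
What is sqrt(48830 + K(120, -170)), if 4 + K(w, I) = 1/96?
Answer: sqrt(28123782)/24 ≈ 220.97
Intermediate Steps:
K(w, I) = -383/96 (K(w, I) = -4 + 1/96 = -383/96)
sqrt(48830 + K(120, -170)) = sqrt(48830 - 383/96) = sqrt(4687297/96) = sqrt(28123782)/24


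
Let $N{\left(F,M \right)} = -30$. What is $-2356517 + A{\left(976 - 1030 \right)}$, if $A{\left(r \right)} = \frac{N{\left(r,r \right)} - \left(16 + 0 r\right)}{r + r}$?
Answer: $- \frac{127251895}{54} \approx -2.3565 \cdot 10^{6}$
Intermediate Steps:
$A{\left(r \right)} = - \frac{23}{r}$ ($A{\left(r \right)} = \frac{-30 - \left(16 + 0 r\right)}{r + r} = \frac{-30 + \left(0 - 16\right)}{2 r} = \left(-30 - 16\right) \frac{1}{2 r} = - 46 \frac{1}{2 r} = - \frac{23}{r}$)
$-2356517 + A{\left(976 - 1030 \right)} = -2356517 - \frac{23}{976 - 1030} = -2356517 - \frac{23}{-54} = -2356517 - - \frac{23}{54} = -2356517 + \frac{23}{54} = - \frac{127251895}{54}$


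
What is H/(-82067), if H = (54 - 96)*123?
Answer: 5166/82067 ≈ 0.062949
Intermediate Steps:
H = -5166 (H = -42*123 = -5166)
H/(-82067) = -5166/(-82067) = -5166*(-1/82067) = 5166/82067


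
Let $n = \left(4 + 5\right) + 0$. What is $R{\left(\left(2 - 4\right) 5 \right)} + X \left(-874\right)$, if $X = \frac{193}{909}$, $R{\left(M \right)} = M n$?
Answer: $- \frac{250492}{909} \approx -275.57$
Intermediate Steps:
$n = 9$ ($n = 9 + 0 = 9$)
$R{\left(M \right)} = 9 M$ ($R{\left(M \right)} = M 9 = 9 M$)
$X = \frac{193}{909}$ ($X = 193 \cdot \frac{1}{909} = \frac{193}{909} \approx 0.21232$)
$R{\left(\left(2 - 4\right) 5 \right)} + X \left(-874\right) = 9 \left(2 - 4\right) 5 + \frac{193}{909} \left(-874\right) = 9 \left(\left(-2\right) 5\right) - \frac{168682}{909} = 9 \left(-10\right) - \frac{168682}{909} = -90 - \frac{168682}{909} = - \frac{250492}{909}$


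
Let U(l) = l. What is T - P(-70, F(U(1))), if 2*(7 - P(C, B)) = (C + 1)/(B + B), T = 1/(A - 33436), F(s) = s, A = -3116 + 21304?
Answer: -369765/15248 ≈ -24.250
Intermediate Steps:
A = 18188
T = -1/15248 (T = 1/(18188 - 33436) = 1/(-15248) = -1/15248 ≈ -6.5582e-5)
P(C, B) = 7 - (1 + C)/(4*B) (P(C, B) = 7 - (C + 1)/(2*(B + B)) = 7 - (1 + C)/(2*(2*B)) = 7 - (1 + C)*1/(2*B)/2 = 7 - (1 + C)/(4*B))
T - P(-70, F(U(1))) = -1/15248 - (-1 - 1*(-70) + 28*1)/(4*1) = -1/15248 - (-1 + 70 + 28)/4 = -1/15248 - 97/4 = -369765/15248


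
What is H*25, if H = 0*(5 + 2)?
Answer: 0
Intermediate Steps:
H = 0 (H = 0*7 = 0)
H*25 = 0*25 = 0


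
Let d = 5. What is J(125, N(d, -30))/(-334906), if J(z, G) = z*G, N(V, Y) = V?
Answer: -625/334906 ≈ -0.0018662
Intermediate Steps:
J(z, G) = G*z
J(125, N(d, -30))/(-334906) = (5*125)/(-334906) = 625*(-1/334906) = -625/334906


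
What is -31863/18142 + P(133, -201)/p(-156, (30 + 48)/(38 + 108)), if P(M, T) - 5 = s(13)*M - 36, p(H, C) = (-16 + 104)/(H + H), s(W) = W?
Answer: -1201750017/199562 ≈ -6021.9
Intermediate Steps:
p(H, C) = 44/H (p(H, C) = 88/((2*H)) = 88*(1/(2*H)) = 44/H)
P(M, T) = -31 + 13*M (P(M, T) = 5 + (13*M - 36) = 5 + (-36 + 13*M) = -31 + 13*M)
-31863/18142 + P(133, -201)/p(-156, (30 + 48)/(38 + 108)) = -31863/18142 + (-31 + 13*133)/((44/(-156))) = -31863*1/18142 + (-31 + 1729)/((44*(-1/156))) = -31863/18142 + 1698/(-11/39) = -31863/18142 + 1698*(-39/11) = -31863/18142 - 66222/11 = -1201750017/199562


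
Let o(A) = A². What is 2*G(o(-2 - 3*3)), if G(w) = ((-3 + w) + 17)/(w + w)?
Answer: 135/121 ≈ 1.1157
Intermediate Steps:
G(w) = (14 + w)/(2*w) (G(w) = (14 + w)/((2*w)) = (14 + w)*(1/(2*w)) = (14 + w)/(2*w))
2*G(o(-2 - 3*3)) = 2*((14 + (-2 - 3*3)²)/(2*((-2 - 3*3)²))) = 2*((14 + (-2 - 9)²)/(2*((-2 - 9)²))) = 2*((14 + (-11)²)/(2*((-11)²))) = 2*((½)*(14 + 121)/121) = 2*((½)*(1/121)*135) = 2*(135/242) = 135/121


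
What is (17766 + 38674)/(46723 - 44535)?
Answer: 14110/547 ≈ 25.795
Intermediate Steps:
(17766 + 38674)/(46723 - 44535) = 56440/2188 = 56440*(1/2188) = 14110/547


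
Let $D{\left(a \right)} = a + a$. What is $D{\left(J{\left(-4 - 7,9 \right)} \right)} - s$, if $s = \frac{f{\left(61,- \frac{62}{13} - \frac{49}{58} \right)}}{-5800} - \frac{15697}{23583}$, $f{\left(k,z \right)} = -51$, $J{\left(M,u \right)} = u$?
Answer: $\frac{2551905067}{136781400} \approx 18.657$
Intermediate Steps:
$D{\left(a \right)} = 2 a$
$s = - \frac{89839867}{136781400}$ ($s = - \frac{51}{-5800} - \frac{15697}{23583} = \left(-51\right) \left(- \frac{1}{5800}\right) - \frac{15697}{23583} = \frac{51}{5800} - \frac{15697}{23583} = - \frac{89839867}{136781400} \approx -0.65681$)
$D{\left(J{\left(-4 - 7,9 \right)} \right)} - s = 2 \cdot 9 - - \frac{89839867}{136781400} = 18 + \frac{89839867}{136781400} = \frac{2551905067}{136781400}$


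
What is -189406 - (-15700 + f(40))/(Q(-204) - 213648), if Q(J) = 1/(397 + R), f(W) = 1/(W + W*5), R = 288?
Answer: -1330529593457815/7024746192 ≈ -1.8941e+5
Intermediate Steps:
f(W) = 1/(6*W) (f(W) = 1/(W + 5*W) = 1/(6*W))
Q(J) = 1/685 (Q(J) = 1/(397 + 288) = 1/685)
-189406 - (-15700 + f(40))/(Q(-204) - 213648) = -189406 - (-15700 + (1/6)/40)/(1/685 - 213648) = -189406 - (-15700 + (1/6)*(1/40))/(-146348879/685) = -189406 - (-15700 + 1/240)*(-685)/146348879 = -189406 - (-3767999)*(-685)/(240*146348879) = -189406 - 1*516215863/7024746192 = -189406 - 516215863/7024746192 = -1330529593457815/7024746192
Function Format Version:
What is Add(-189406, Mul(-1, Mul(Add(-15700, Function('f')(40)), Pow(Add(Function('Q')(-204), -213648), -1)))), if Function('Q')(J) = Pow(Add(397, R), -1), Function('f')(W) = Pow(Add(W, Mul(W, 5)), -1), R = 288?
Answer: Rational(-1330529593457815, 7024746192) ≈ -1.8941e+5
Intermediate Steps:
Function('f')(W) = Mul(Rational(1, 6), Pow(W, -1)) (Function('f')(W) = Pow(Add(W, Mul(5, W)), -1) = Pow(Mul(6, W), -1) = Mul(Rational(1, 6), Pow(W, -1)))
Function('Q')(J) = Rational(1, 685) (Function('Q')(J) = Pow(Add(397, 288), -1) = Pow(685, -1) = Rational(1, 685))
Add(-189406, Mul(-1, Mul(Add(-15700, Function('f')(40)), Pow(Add(Function('Q')(-204), -213648), -1)))) = Add(-189406, Mul(-1, Mul(Add(-15700, Mul(Rational(1, 6), Pow(40, -1))), Pow(Add(Rational(1, 685), -213648), -1)))) = Add(-189406, Mul(-1, Mul(Add(-15700, Mul(Rational(1, 6), Rational(1, 40))), Pow(Rational(-146348879, 685), -1)))) = Add(-189406, Mul(-1, Mul(Add(-15700, Rational(1, 240)), Rational(-685, 146348879)))) = Add(-189406, Mul(-1, Mul(Rational(-3767999, 240), Rational(-685, 146348879)))) = Add(-189406, Mul(-1, Rational(516215863, 7024746192))) = Add(-189406, Rational(-516215863, 7024746192)) = Rational(-1330529593457815, 7024746192)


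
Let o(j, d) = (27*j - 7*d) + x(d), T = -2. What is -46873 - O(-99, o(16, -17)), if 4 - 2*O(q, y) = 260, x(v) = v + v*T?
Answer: -46745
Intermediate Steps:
x(v) = -v (x(v) = v + v*(-2) = v - 2*v = -v)
o(j, d) = -8*d + 27*j (o(j, d) = (27*j - 7*d) - d = (-7*d + 27*j) - d = -8*d + 27*j)
O(q, y) = -128 (O(q, y) = 2 - ½*260 = 2 - 130 = -128)
-46873 - O(-99, o(16, -17)) = -46873 - 1*(-128) = -46873 + 128 = -46745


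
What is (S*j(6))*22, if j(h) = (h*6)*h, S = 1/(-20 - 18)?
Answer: -2376/19 ≈ -125.05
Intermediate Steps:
S = -1/38 (S = 1/(-38) = -1/38 ≈ -0.026316)
j(h) = 6*h**2 (j(h) = (6*h)*h = 6*h**2)
(S*j(6))*22 = -3*6**2/19*22 = -3*36/19*22 = -1/38*216*22 = -108/19*22 = -2376/19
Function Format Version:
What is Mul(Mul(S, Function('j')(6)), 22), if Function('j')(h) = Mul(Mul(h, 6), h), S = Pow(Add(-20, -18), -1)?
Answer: Rational(-2376, 19) ≈ -125.05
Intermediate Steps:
S = Rational(-1, 38) (S = Pow(-38, -1) = Rational(-1, 38) ≈ -0.026316)
Function('j')(h) = Mul(6, Pow(h, 2)) (Function('j')(h) = Mul(Mul(6, h), h) = Mul(6, Pow(h, 2)))
Mul(Mul(S, Function('j')(6)), 22) = Mul(Mul(Rational(-1, 38), Mul(6, Pow(6, 2))), 22) = Mul(Mul(Rational(-1, 38), Mul(6, 36)), 22) = Mul(Mul(Rational(-1, 38), 216), 22) = Mul(Rational(-108, 19), 22) = Rational(-2376, 19)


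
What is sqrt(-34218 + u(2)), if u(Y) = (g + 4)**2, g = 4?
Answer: I*sqrt(34154) ≈ 184.81*I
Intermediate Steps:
u(Y) = 64 (u(Y) = (4 + 4)**2 = 8**2 = 64)
sqrt(-34218 + u(2)) = sqrt(-34218 + 64) = sqrt(-34154) = I*sqrt(34154)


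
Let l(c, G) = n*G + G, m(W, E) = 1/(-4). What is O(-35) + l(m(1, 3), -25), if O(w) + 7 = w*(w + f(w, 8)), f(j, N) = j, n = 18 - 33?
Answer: 2793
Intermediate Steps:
n = -15
m(W, E) = -1/4
O(w) = -7 + 2*w**2 (O(w) = -7 + w*(w + w) = -7 + w*(2*w) = -7 + 2*w**2)
l(c, G) = -14*G (l(c, G) = -15*G + G = -14*G)
O(-35) + l(m(1, 3), -25) = (-7 + 2*(-35)**2) - 14*(-25) = (-7 + 2*1225) + 350 = (-7 + 2450) + 350 = 2443 + 350 = 2793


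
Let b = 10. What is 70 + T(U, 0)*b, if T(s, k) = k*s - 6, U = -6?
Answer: 10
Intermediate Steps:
T(s, k) = -6 + k*s
70 + T(U, 0)*b = 70 + (-6 + 0*(-6))*10 = 70 + (-6 + 0)*10 = 70 - 6*10 = 70 - 60 = 10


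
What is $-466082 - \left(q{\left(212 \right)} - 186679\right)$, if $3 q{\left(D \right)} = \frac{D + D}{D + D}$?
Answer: $- \frac{838210}{3} \approx -2.794 \cdot 10^{5}$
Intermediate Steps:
$q{\left(D \right)} = \frac{1}{3}$ ($q{\left(D \right)} = \frac{\left(D + D\right) \frac{1}{D + D}}{3} = \frac{2 D \frac{1}{2 D}}{3} = \frac{1}{3} \cdot 1 = \frac{1}{3}$)
$-466082 - \left(q{\left(212 \right)} - 186679\right) = -466082 - \left(\frac{1}{3} - 186679\right) = -466082 - - \frac{560036}{3} = -466082 + \frac{560036}{3} = - \frac{838210}{3}$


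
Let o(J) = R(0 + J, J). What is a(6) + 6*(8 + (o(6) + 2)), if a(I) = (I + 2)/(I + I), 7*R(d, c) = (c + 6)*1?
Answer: 1490/21 ≈ 70.952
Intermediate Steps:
R(d, c) = 6/7 + c/7 (R(d, c) = ((c + 6)*1)/7 = ((6 + c)*1)/7 = (6 + c)/7 = 6/7 + c/7)
o(J) = 6/7 + J/7
a(I) = (2 + I)/(2*I) (a(I) = (2 + I)/((2*I)) = (2 + I)*(1/(2*I)) = (2 + I)/(2*I))
a(6) + 6*(8 + (o(6) + 2)) = (1/2)*(2 + 6)/6 + 6*(8 + ((6/7 + (1/7)*6) + 2)) = (1/2)*(1/6)*8 + 6*(8 + ((6/7 + 6/7) + 2)) = 2/3 + 6*(8 + (12/7 + 2)) = 2/3 + 6*(8 + 26/7) = 2/3 + 6*(82/7) = 2/3 + 492/7 = 1490/21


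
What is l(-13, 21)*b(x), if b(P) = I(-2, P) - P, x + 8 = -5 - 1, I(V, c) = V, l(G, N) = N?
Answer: 252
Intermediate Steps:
x = -14 (x = -8 + (-5 - 1) = -8 - 6 = -14)
b(P) = -2 - P
l(-13, 21)*b(x) = 21*(-2 - 1*(-14)) = 21*(-2 + 14) = 21*12 = 252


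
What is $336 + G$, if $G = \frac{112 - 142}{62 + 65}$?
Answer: $\frac{42642}{127} \approx 335.76$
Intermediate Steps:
$G = - \frac{30}{127} \approx -0.23622$
$336 + G = 336 - \frac{30}{127} = \frac{42642}{127}$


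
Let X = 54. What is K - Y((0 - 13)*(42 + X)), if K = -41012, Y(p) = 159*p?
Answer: 157420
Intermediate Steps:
K - Y((0 - 13)*(42 + X)) = -41012 - 159*(0 - 13)*(42 + 54) = -41012 - 159*(-13*96) = -41012 - 159*(-1248) = -41012 - 1*(-198432) = -41012 + 198432 = 157420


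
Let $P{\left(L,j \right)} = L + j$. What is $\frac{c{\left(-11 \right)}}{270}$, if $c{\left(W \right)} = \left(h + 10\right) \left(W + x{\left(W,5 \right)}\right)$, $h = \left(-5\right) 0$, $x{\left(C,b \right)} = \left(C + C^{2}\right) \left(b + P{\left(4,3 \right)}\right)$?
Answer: $\frac{1309}{27} \approx 48.482$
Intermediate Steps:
$x{\left(C,b \right)} = \left(7 + b\right) \left(C + C^{2}\right)$ ($x{\left(C,b \right)} = \left(C + C^{2}\right) \left(b + \left(4 + 3\right)\right) = \left(C + C^{2}\right) \left(b + 7\right) = \left(C + C^{2}\right) \left(7 + b\right) = \left(7 + b\right) \left(C + C^{2}\right)$)
$h = 0$
$c{\left(W \right)} = 10 W + 10 W \left(12 + 12 W\right)$ ($c{\left(W \right)} = \left(0 + 10\right) \left(W + W \left(7 + 5 + 7 W + W 5\right)\right) = 10 \left(W + W \left(7 + 5 + 7 W + 5 W\right)\right) = 10 \left(W + W \left(12 + 12 W\right)\right) = 10 W + 10 W \left(12 + 12 W\right)$)
$\frac{c{\left(-11 \right)}}{270} = \frac{10 \left(-11\right) \left(13 + 12 \left(-11\right)\right)}{270} = 10 \left(-11\right) \left(13 - 132\right) \frac{1}{270} = 10 \left(-11\right) \left(-119\right) \frac{1}{270} = 13090 \cdot \frac{1}{270} = \frac{1309}{27}$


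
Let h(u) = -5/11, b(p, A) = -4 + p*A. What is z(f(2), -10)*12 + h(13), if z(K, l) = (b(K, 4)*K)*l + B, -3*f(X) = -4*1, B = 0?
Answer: -7055/33 ≈ -213.79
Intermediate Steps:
f(X) = 4/3 (f(X) = -(-4)/3 = -⅓*(-4) = 4/3)
b(p, A) = -4 + A*p
h(u) = -5/11 (h(u) = -5*1/11 = -5/11)
z(K, l) = K*l*(-4 + 4*K) (z(K, l) = ((-4 + 4*K)*K)*l + 0 = (K*(-4 + 4*K))*l + 0 = K*l*(-4 + 4*K) + 0 = K*l*(-4 + 4*K))
z(f(2), -10)*12 + h(13) = (4*(4/3)*(-10)*(-1 + 4/3))*12 - 5/11 = (4*(4/3)*(-10)*(⅓))*12 - 5/11 = -160/9*12 - 5/11 = -640/3 - 5/11 = -7055/33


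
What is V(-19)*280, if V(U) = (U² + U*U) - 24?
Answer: 195440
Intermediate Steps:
V(U) = -24 + 2*U² (V(U) = (U² + U²) - 24 = 2*U² - 24 = -24 + 2*U²)
V(-19)*280 = (-24 + 2*(-19)²)*280 = (-24 + 2*361)*280 = (-24 + 722)*280 = 698*280 = 195440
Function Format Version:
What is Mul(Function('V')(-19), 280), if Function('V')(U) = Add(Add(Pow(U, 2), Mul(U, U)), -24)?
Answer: 195440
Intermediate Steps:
Function('V')(U) = Add(-24, Mul(2, Pow(U, 2))) (Function('V')(U) = Add(Add(Pow(U, 2), Pow(U, 2)), -24) = Add(Mul(2, Pow(U, 2)), -24) = Add(-24, Mul(2, Pow(U, 2))))
Mul(Function('V')(-19), 280) = Mul(Add(-24, Mul(2, Pow(-19, 2))), 280) = Mul(Add(-24, Mul(2, 361)), 280) = Mul(Add(-24, 722), 280) = Mul(698, 280) = 195440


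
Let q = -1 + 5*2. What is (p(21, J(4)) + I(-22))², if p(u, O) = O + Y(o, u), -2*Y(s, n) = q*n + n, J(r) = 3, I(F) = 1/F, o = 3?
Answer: 5040025/484 ≈ 10413.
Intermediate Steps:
q = 9 (q = -1 + 10 = 9)
Y(s, n) = -5*n (Y(s, n) = -(9*n + n)/2 = -5*n)
p(u, O) = O - 5*u
(p(21, J(4)) + I(-22))² = ((3 - 5*21) + 1/(-22))² = ((3 - 105) - 1/22)² = (-102 - 1/22)² = (-2245/22)² = 5040025/484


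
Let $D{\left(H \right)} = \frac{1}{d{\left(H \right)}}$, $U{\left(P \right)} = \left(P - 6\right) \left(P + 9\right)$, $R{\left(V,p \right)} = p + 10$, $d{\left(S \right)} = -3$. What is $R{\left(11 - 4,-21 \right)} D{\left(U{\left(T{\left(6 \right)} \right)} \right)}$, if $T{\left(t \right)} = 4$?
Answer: $\frac{11}{3} \approx 3.6667$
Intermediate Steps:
$R{\left(V,p \right)} = 10 + p$
$U{\left(P \right)} = \left(-6 + P\right) \left(9 + P\right)$
$D{\left(H \right)} = - \frac{1}{3}$ ($D{\left(H \right)} = \frac{1}{-3} = - \frac{1}{3}$)
$R{\left(11 - 4,-21 \right)} D{\left(U{\left(T{\left(6 \right)} \right)} \right)} = \left(10 - 21\right) \left(- \frac{1}{3}\right) = \left(-11\right) \left(- \frac{1}{3}\right) = \frac{11}{3}$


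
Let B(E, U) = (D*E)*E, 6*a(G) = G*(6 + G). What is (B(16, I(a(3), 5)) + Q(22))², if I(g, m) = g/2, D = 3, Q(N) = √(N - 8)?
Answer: (768 + √14)² ≈ 5.9559e+5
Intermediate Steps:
Q(N) = √(-8 + N)
a(G) = G*(6 + G)/6 (a(G) = (G*(6 + G))/6 = G*(6 + G)/6)
I(g, m) = g/2 (I(g, m) = g*(½) = g/2)
B(E, U) = 3*E² (B(E, U) = (3*E)*E = 3*E²)
(B(16, I(a(3), 5)) + Q(22))² = (3*16² + √(-8 + 22))² = (3*256 + √14)² = (768 + √14)²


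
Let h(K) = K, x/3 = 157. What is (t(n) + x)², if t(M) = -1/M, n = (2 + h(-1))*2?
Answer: 885481/4 ≈ 2.2137e+5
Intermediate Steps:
x = 471 (x = 3*157 = 471)
n = 2 (n = (2 - 1)*2 = 1*2 = 2)
(t(n) + x)² = (-1/2 + 471)² = (-1*½ + 471)² = (-½ + 471)² = (941/2)² = 885481/4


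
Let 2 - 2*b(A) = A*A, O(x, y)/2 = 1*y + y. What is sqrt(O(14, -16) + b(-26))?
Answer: I*sqrt(401) ≈ 20.025*I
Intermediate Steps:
O(x, y) = 4*y (O(x, y) = 2*(1*y + y) = 2*(y + y) = 2*(2*y) = 4*y)
b(A) = 1 - A**2/2 (b(A) = 1 - A*A/2 = 1 - A**2/2)
sqrt(O(14, -16) + b(-26)) = sqrt(4*(-16) + (1 - 1/2*(-26)**2)) = sqrt(-64 + (1 - 1/2*676)) = sqrt(-64 + (1 - 338)) = sqrt(-64 - 337) = sqrt(-401) = I*sqrt(401)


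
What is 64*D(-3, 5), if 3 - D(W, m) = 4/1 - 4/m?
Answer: -64/5 ≈ -12.800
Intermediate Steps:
D(W, m) = -1 + 4/m (D(W, m) = 3 - (4/1 - 4/m) = 3 - (4*1 - 4/m) = 3 - (4 - 4/m) = 3 + (-4 + 4/m) = -1 + 4/m)
64*D(-3, 5) = 64*((4 - 1*5)/5) = 64*((4 - 5)/5) = 64*((⅕)*(-1)) = 64*(-⅕) = -64/5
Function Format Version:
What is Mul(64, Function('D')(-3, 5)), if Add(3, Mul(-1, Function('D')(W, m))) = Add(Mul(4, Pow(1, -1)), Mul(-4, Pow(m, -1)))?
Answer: Rational(-64, 5) ≈ -12.800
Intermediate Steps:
Function('D')(W, m) = Add(-1, Mul(4, Pow(m, -1))) (Function('D')(W, m) = Add(3, Mul(-1, Add(Mul(4, Pow(1, -1)), Mul(-4, Pow(m, -1))))) = Add(3, Mul(-1, Add(Mul(4, 1), Mul(-4, Pow(m, -1))))) = Add(3, Mul(-1, Add(4, Mul(-4, Pow(m, -1))))) = Add(3, Add(-4, Mul(4, Pow(m, -1)))) = Add(-1, Mul(4, Pow(m, -1))))
Mul(64, Function('D')(-3, 5)) = Mul(64, Mul(Pow(5, -1), Add(4, Mul(-1, 5)))) = Mul(64, Mul(Rational(1, 5), Add(4, -5))) = Mul(64, Mul(Rational(1, 5), -1)) = Mul(64, Rational(-1, 5)) = Rational(-64, 5)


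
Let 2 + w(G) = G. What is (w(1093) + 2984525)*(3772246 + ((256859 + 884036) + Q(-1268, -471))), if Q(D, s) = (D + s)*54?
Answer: 14388385123760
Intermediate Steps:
Q(D, s) = 54*D + 54*s
w(G) = -2 + G
(w(1093) + 2984525)*(3772246 + ((256859 + 884036) + Q(-1268, -471))) = ((-2 + 1093) + 2984525)*(3772246 + ((256859 + 884036) + (54*(-1268) + 54*(-471)))) = (1091 + 2984525)*(3772246 + (1140895 + (-68472 - 25434))) = 2985616*(3772246 + (1140895 - 93906)) = 2985616*(3772246 + 1046989) = 2985616*4819235 = 14388385123760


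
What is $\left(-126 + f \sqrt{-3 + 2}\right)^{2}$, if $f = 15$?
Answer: $15651 - 3780 i \approx 15651.0 - 3780.0 i$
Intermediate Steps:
$\left(-126 + f \sqrt{-3 + 2}\right)^{2} = \left(-126 + 15 \sqrt{-3 + 2}\right)^{2} = \left(-126 + 15 \sqrt{-1}\right)^{2} = \left(-126 + 15 i\right)^{2}$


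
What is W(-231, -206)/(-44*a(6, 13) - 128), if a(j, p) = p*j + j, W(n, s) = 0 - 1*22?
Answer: 11/1912 ≈ 0.0057531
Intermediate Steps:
W(n, s) = -22 (W(n, s) = 0 - 22 = -22)
a(j, p) = j + j*p (a(j, p) = j*p + j = j + j*p)
W(-231, -206)/(-44*a(6, 13) - 128) = -22/(-264*(1 + 13) - 128) = -22/(-264*14 - 128) = -22/(-44*84 - 128) = -22/(-3696 - 128) = -22/(-3824) = -22*(-1/3824) = 11/1912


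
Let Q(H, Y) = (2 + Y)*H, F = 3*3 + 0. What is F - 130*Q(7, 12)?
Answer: -12731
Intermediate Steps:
F = 9 (F = 9 + 0 = 9)
Q(H, Y) = H*(2 + Y)
F - 130*Q(7, 12) = 9 - 910*(2 + 12) = 9 - 910*14 = 9 - 130*98 = 9 - 12740 = -12731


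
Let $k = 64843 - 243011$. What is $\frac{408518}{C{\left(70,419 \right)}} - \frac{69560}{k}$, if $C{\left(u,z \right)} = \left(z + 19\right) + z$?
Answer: $\frac{9105555993}{19086247} \approx 477.07$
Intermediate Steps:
$k = -178168$ ($k = 64843 - 243011 = -178168$)
$C{\left(u,z \right)} = 19 + 2 z$ ($C{\left(u,z \right)} = \left(19 + z\right) + z = 19 + 2 z$)
$\frac{408518}{C{\left(70,419 \right)}} - \frac{69560}{k} = \frac{408518}{19 + 2 \cdot 419} - \frac{69560}{-178168} = \frac{408518}{19 + 838} - - \frac{8695}{22271} = \frac{408518}{857} + \frac{8695}{22271} = \frac{9105555993}{19086247}$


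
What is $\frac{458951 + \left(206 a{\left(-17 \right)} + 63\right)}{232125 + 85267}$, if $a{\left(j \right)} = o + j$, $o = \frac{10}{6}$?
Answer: $\frac{683783}{476088} \approx 1.4363$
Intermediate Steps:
$o = \frac{5}{3}$ ($o = 10 \cdot \frac{1}{6} = \frac{5}{3} \approx 1.6667$)
$a{\left(j \right)} = \frac{5}{3} + j$
$\frac{458951 + \left(206 a{\left(-17 \right)} + 63\right)}{232125 + 85267} = \frac{458951 + \left(206 \left(\frac{5}{3} - 17\right) + 63\right)}{232125 + 85267} = \frac{458951 + \left(206 \left(- \frac{46}{3}\right) + 63\right)}{317392} = \left(458951 + \left(- \frac{9476}{3} + 63\right)\right) \frac{1}{317392} = \left(458951 - \frac{9287}{3}\right) \frac{1}{317392} = \frac{1367566}{3} \cdot \frac{1}{317392} = \frac{683783}{476088}$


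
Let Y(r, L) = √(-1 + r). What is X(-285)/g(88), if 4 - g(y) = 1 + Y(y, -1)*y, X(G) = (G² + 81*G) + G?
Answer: -57855/224573 - 1697080*√87/224573 ≈ -70.744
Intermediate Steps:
X(G) = G² + 82*G
g(y) = 3 - y*√(-1 + y) (g(y) = 4 - (1 + √(-1 + y)*y) = 4 - (1 + y*√(-1 + y)) = 4 + (-1 - y*√(-1 + y)) = 3 - y*√(-1 + y))
X(-285)/g(88) = (-285*(82 - 285))/(3 - 1*88*√(-1 + 88)) = (-285*(-203))/(3 - 1*88*√87) = 57855/(3 - 88*√87)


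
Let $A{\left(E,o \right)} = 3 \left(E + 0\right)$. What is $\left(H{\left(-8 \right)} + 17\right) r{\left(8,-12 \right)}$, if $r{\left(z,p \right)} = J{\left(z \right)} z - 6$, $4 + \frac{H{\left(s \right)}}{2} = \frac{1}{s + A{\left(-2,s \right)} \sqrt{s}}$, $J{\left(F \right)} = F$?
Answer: $\frac{5713}{11} + \frac{87 i \sqrt{2}}{22} \approx 519.36 + 5.5926 i$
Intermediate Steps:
$A{\left(E,o \right)} = 3 E$
$H{\left(s \right)} = -8 + \frac{2}{s - 6 \sqrt{s}}$ ($H{\left(s \right)} = -8 + \frac{2}{s + 3 \left(-2\right) \sqrt{s}} = -8 + \frac{2}{s - 6 \sqrt{s}}$)
$r{\left(z,p \right)} = -6 + z^{2}$ ($r{\left(z,p \right)} = z z - 6 = z^{2} - 6 = -6 + z^{2}$)
$\left(H{\left(-8 \right)} + 17\right) r{\left(8,-12 \right)} = \left(\frac{2 \left(-1 - 24 \sqrt{-8} + 4 \left(-8\right)\right)}{\left(-1\right) \left(-8\right) + 6 \sqrt{-8}} + 17\right) \left(-6 + 8^{2}\right) = \left(\frac{2 \left(-1 - 24 \cdot 2 i \sqrt{2} - 32\right)}{8 + 6 \cdot 2 i \sqrt{2}} + 17\right) \left(-6 + 64\right) = \left(\frac{2 \left(-1 - 48 i \sqrt{2} - 32\right)}{8 + 12 i \sqrt{2}} + 17\right) 58 = \left(\frac{2 \left(-33 - 48 i \sqrt{2}\right)}{8 + 12 i \sqrt{2}} + 17\right) 58 = \left(17 + \frac{2 \left(-33 - 48 i \sqrt{2}\right)}{8 + 12 i \sqrt{2}}\right) 58 = 986 + \frac{116 \left(-33 - 48 i \sqrt{2}\right)}{8 + 12 i \sqrt{2}}$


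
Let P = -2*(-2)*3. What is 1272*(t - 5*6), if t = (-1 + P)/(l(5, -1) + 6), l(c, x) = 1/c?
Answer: -1113000/31 ≈ -35903.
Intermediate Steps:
P = 12 (P = 4*3 = 12)
t = 55/31 (t = (-1 + 12)/(1/5 + 6) = 11/(⅕ + 6) = 11/(31/5) = 11*(5/31) = 55/31 ≈ 1.7742)
1272*(t - 5*6) = 1272*(55/31 - 5*6) = 1272*(55/31 - 30) = 1272*(-875/31) = -1113000/31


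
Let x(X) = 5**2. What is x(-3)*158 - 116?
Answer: 3834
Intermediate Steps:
x(X) = 25
x(-3)*158 - 116 = 25*158 - 116 = 3950 - 116 = 3834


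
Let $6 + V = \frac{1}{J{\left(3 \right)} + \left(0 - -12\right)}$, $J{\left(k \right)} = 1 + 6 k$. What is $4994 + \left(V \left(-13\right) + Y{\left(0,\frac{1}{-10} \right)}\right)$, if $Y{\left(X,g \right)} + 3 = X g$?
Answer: $\frac{157126}{31} \approx 5068.6$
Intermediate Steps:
$Y{\left(X,g \right)} = -3 + X g$
$V = - \frac{185}{31}$ ($V = -6 + \frac{1}{\left(1 + 6 \cdot 3\right) + \left(0 - -12\right)} = -6 + \frac{1}{\left(1 + 18\right) + \left(0 + 12\right)} = -6 + \frac{1}{19 + 12} = -6 + \frac{1}{31} = - \frac{185}{31} \approx -5.9677$)
$4994 + \left(V \left(-13\right) + Y{\left(0,\frac{1}{-10} \right)}\right) = 4994 - - \frac{2312}{31} = 4994 + \left(\frac{2405}{31} + \left(-3 + 0 \left(- \frac{1}{10}\right)\right)\right) = 4994 + \left(\frac{2405}{31} + \left(-3 + 0\right)\right) = 4994 + \left(\frac{2405}{31} - 3\right) = 4994 + \frac{2312}{31} = \frac{157126}{31}$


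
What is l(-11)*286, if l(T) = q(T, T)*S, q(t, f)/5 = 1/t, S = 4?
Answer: -520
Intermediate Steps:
q(t, f) = 5/t
l(T) = 20/T (l(T) = (5/T)*4 = 20/T)
l(-11)*286 = (20/(-11))*286 = (20*(-1/11))*286 = -20/11*286 = -520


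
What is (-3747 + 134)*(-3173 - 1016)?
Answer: 15134857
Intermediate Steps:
(-3747 + 134)*(-3173 - 1016) = -3613*(-4189) = 15134857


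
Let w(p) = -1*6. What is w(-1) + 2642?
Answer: 2636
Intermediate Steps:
w(p) = -6
w(-1) + 2642 = -6 + 2642 = 2636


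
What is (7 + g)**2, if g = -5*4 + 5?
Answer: 64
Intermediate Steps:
g = -15 (g = -20 + 5 = -15)
(7 + g)**2 = (7 - 15)**2 = (-8)**2 = 64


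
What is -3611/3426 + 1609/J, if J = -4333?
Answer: -21158897/14844858 ≈ -1.4253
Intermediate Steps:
-3611/3426 + 1609/J = -3611/3426 + 1609/(-4333) = -3611*1/3426 + 1609*(-1/4333) = -3611/3426 - 1609/4333 = -21158897/14844858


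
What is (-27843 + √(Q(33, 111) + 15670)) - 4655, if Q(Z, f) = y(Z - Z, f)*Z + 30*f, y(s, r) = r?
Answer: -32498 + √22663 ≈ -32347.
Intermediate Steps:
Q(Z, f) = 30*f + Z*f (Q(Z, f) = f*Z + 30*f = Z*f + 30*f = 30*f + Z*f)
(-27843 + √(Q(33, 111) + 15670)) - 4655 = (-27843 + √(111*(30 + 33) + 15670)) - 4655 = (-27843 + √(111*63 + 15670)) - 4655 = (-27843 + √(6993 + 15670)) - 4655 = (-27843 + √22663) - 4655 = -32498 + √22663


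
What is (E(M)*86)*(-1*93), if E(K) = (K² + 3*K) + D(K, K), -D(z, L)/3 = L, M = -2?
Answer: -31992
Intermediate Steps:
D(z, L) = -3*L
E(K) = K² (E(K) = (K² + 3*K) - 3*K = K²)
(E(M)*86)*(-1*93) = ((-2)²*86)*(-1*93) = (4*86)*(-93) = 344*(-93) = -31992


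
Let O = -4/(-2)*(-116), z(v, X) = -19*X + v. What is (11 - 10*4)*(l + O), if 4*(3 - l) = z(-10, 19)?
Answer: 15805/4 ≈ 3951.3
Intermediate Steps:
z(v, X) = v - 19*X
l = 383/4 (l = 3 - (-10 - 19*19)/4 = 3 - (-10 - 361)/4 = 3 - 1/4*(-371) = 3 + 371/4 = 383/4 ≈ 95.750)
O = -232 (O = -4*(-1/2)*(-116) = 2*(-116) = -232)
(11 - 10*4)*(l + O) = (11 - 10*4)*(383/4 - 232) = (11 - 40)*(-545/4) = -29*(-545/4) = 15805/4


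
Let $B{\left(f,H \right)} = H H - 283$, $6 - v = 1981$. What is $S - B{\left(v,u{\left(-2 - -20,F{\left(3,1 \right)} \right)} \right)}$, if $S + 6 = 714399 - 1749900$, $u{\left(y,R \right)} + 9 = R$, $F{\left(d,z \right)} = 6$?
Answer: $-1035233$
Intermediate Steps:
$u{\left(y,R \right)} = -9 + R$
$v = -1975$ ($v = 6 - 1981 = -1975$)
$S = -1035507$ ($S = -6 + \left(714399 - 1749900\right) = -6 - 1035501 = -1035507$)
$B{\left(f,H \right)} = -283 + H^{2}$ ($B{\left(f,H \right)} = H^{2} - 283 = -283 + H^{2}$)
$S - B{\left(v,u{\left(-2 - -20,F{\left(3,1 \right)} \right)} \right)} = -1035507 - \left(-283 + \left(-9 + 6\right)^{2}\right) = -1035507 - \left(-283 + \left(-3\right)^{2}\right) = -1035507 - \left(-283 + 9\right) = -1035507 - -274 = -1035507 + 274 = -1035233$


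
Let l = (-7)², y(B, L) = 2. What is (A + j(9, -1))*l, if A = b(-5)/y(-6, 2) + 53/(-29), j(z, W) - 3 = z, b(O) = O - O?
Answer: 14455/29 ≈ 498.45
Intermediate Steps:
b(O) = 0
j(z, W) = 3 + z
l = 49
A = -53/29 (A = 0/2 + 53/(-29) = 0*(½) + 53*(-1/29) = 0 - 53/29 = -53/29 ≈ -1.8276)
(A + j(9, -1))*l = (-53/29 + (3 + 9))*49 = (-53/29 + 12)*49 = (295/29)*49 = 14455/29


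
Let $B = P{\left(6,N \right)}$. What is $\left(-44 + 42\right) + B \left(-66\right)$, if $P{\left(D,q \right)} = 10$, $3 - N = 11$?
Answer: $-662$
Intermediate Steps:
$N = -8$ ($N = 3 - 11 = -8$)
$B = 10$
$\left(-44 + 42\right) + B \left(-66\right) = \left(-44 + 42\right) + 10 \left(-66\right) = -2 - 660 = -662$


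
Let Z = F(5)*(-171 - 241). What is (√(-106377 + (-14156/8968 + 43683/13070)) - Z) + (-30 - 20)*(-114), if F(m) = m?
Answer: 7760 + 4*I*√356798454116057510/7325735 ≈ 7760.0 + 326.15*I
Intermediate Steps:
Z = -2060 (Z = 5*(-171 - 241) = 5*(-412) = -2060)
(√(-106377 + (-14156/8968 + 43683/13070)) - Z) + (-30 - 20)*(-114) = (√(-106377 + (-14156/8968 + 43683/13070)) - 1*(-2060)) + (-30 - 20)*(-114) = (√(-106377 + (-14156*1/8968 + 43683*(1/13070))) + 2060) - 50*(-114) = (√(-106377 + (-3539/2242 + 43683/13070)) + 2060) + 5700 = (√(-106377 + 12920639/7325735) + 2060) + 5700 = (√(-779276791456/7325735) + 2060) + 5700 = (4*I*√356798454116057510/7325735 + 2060) + 5700 = (2060 + 4*I*√356798454116057510/7325735) + 5700 = 7760 + 4*I*√356798454116057510/7325735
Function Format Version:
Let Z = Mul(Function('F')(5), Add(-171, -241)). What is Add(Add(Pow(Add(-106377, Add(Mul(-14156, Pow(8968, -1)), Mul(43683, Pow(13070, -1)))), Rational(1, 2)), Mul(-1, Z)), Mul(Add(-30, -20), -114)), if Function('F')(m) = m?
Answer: Add(7760, Mul(Rational(4, 7325735), I, Pow(356798454116057510, Rational(1, 2)))) ≈ Add(7760.0, Mul(326.15, I))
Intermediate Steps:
Z = -2060 (Z = Mul(5, Add(-171, -241)) = Mul(5, -412) = -2060)
Add(Add(Pow(Add(-106377, Add(Mul(-14156, Pow(8968, -1)), Mul(43683, Pow(13070, -1)))), Rational(1, 2)), Mul(-1, Z)), Mul(Add(-30, -20), -114)) = Add(Add(Pow(Add(-106377, Add(Mul(-14156, Pow(8968, -1)), Mul(43683, Pow(13070, -1)))), Rational(1, 2)), Mul(-1, -2060)), Mul(Add(-30, -20), -114)) = Add(Add(Pow(Add(-106377, Add(Mul(-14156, Rational(1, 8968)), Mul(43683, Rational(1, 13070)))), Rational(1, 2)), 2060), Mul(-50, -114)) = Add(Add(Pow(Add(-106377, Add(Rational(-3539, 2242), Rational(43683, 13070))), Rational(1, 2)), 2060), 5700) = Add(Add(Pow(Add(-106377, Rational(12920639, 7325735)), Rational(1, 2)), 2060), 5700) = Add(Add(Pow(Rational(-779276791456, 7325735), Rational(1, 2)), 2060), 5700) = Add(Add(Mul(Rational(4, 7325735), I, Pow(356798454116057510, Rational(1, 2))), 2060), 5700) = Add(Add(2060, Mul(Rational(4, 7325735), I, Pow(356798454116057510, Rational(1, 2)))), 5700) = Add(7760, Mul(Rational(4, 7325735), I, Pow(356798454116057510, Rational(1, 2))))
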